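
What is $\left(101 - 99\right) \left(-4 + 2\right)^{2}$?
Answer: $8$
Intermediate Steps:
$\left(101 - 99\right) \left(-4 + 2\right)^{2} = 2 \left(-2\right)^{2} = 2 \cdot 4 = 8$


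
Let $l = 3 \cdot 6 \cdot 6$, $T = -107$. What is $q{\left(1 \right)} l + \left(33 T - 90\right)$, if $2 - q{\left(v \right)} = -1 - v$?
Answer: $-3189$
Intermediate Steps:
$q{\left(v \right)} = 3 + v$ ($q{\left(v \right)} = 2 - \left(-1 - v\right) = 2 + \left(1 + v\right) = 3 + v$)
$l = 108$ ($l = 18 \cdot 6 = 108$)
$q{\left(1 \right)} l + \left(33 T - 90\right) = \left(3 + 1\right) 108 + \left(33 \left(-107\right) - 90\right) = 4 \cdot 108 - 3621 = 432 - 3621 = -3189$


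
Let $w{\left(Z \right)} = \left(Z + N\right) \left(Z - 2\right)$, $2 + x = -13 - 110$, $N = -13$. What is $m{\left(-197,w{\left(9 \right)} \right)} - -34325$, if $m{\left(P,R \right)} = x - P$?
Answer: $34397$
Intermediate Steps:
$x = -125$ ($x = -2 - 123 = -125$)
$w{\left(Z \right)} = \left(-13 + Z\right) \left(-2 + Z\right)$ ($w{\left(Z \right)} = \left(Z - 13\right) \left(Z - 2\right) = \left(-13 + Z\right) \left(-2 + Z\right)$)
$m{\left(P,R \right)} = -125 - P$
$m{\left(-197,w{\left(9 \right)} \right)} - -34325 = \left(-125 - -197\right) - -34325 = \left(-125 + 197\right) + 34325 = 72 + 34325 = 34397$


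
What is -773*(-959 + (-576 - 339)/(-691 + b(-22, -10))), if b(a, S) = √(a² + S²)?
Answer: 353038343534/476897 - 1414590*√146/476897 ≈ 7.4025e+5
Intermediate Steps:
b(a, S) = √(S² + a²)
-773*(-959 + (-576 - 339)/(-691 + b(-22, -10))) = -773*(-959 + (-576 - 339)/(-691 + √((-10)² + (-22)²))) = -773*(-959 - 915/(-691 + √(100 + 484))) = -773*(-959 - 915/(-691 + √584)) = -773*(-959 - 915/(-691 + 2*√146)) = 741307 + 707295/(-691 + 2*√146)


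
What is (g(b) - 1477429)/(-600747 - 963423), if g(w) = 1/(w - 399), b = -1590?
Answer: 1469303141/1555567065 ≈ 0.94454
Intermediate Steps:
g(w) = 1/(-399 + w)
(g(b) - 1477429)/(-600747 - 963423) = (1/(-399 - 1590) - 1477429)/(-600747 - 963423) = (1/(-1989) - 1477429)/(-1564170) = (-1/1989 - 1477429)*(-1/1564170) = -2938606282/1989*(-1/1564170) = 1469303141/1555567065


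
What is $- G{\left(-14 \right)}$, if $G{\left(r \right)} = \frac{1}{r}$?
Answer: $\frac{1}{14} \approx 0.071429$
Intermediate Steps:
$- G{\left(-14 \right)} = - \frac{1}{-14} = \left(-1\right) \left(- \frac{1}{14}\right) = \frac{1}{14}$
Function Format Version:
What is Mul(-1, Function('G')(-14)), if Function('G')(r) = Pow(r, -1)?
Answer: Rational(1, 14) ≈ 0.071429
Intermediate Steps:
Mul(-1, Function('G')(-14)) = Mul(-1, Pow(-14, -1)) = Mul(-1, Rational(-1, 14)) = Rational(1, 14)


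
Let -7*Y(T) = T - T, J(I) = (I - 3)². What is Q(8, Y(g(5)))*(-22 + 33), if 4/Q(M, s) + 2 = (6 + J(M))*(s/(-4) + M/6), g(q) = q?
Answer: 66/59 ≈ 1.1186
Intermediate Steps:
J(I) = (-3 + I)²
Y(T) = 0 (Y(T) = -(T - T)/7 = -⅐*0 = 0)
Q(M, s) = 4/(-2 + (6 + (-3 + M)²)*(-s/4 + M/6)) (Q(M, s) = 4/(-2 + (6 + (-3 + M)²)*(s/(-4) + M/6)) = 4/(-2 + (6 + (-3 + M)²)*(s*(-¼) + M*(⅙))) = 4/(-2 + (6 + (-3 + M)²)*(-s/4 + M/6)))
Q(8, Y(g(5)))*(-22 + 33) = (-48/(24 - 12*8 + 18*0 - 2*8*(-3 + 8)² + 3*0*(-3 + 8)²))*(-22 + 33) = -48/(24 - 96 + 0 - 2*8*5² + 3*0*5²)*11 = -48/(24 - 96 + 0 - 2*8*25 + 3*0*25)*11 = -48/(24 - 96 + 0 - 400 + 0)*11 = -48/(-472)*11 = -48*(-1/472)*11 = (6/59)*11 = 66/59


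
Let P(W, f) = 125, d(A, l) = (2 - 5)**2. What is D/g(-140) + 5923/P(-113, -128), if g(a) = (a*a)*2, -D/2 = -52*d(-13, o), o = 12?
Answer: 1161493/24500 ≈ 47.408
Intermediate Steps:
d(A, l) = 9 (d(A, l) = (-3)**2 = 9)
D = 936 (D = -(-104)*9 = -2*(-468) = 936)
g(a) = 2*a**2 (g(a) = a**2*2 = 2*a**2)
D/g(-140) + 5923/P(-113, -128) = 936/((2*(-140)**2)) + 5923/125 = 936/((2*19600)) + 5923*(1/125) = 936/39200 + 5923/125 = 936*(1/39200) + 5923/125 = 117/4900 + 5923/125 = 1161493/24500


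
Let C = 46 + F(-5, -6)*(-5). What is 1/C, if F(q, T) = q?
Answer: 1/71 ≈ 0.014085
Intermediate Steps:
C = 71 (C = 46 - 5*(-5) = 46 + 25 = 71)
1/C = 1/71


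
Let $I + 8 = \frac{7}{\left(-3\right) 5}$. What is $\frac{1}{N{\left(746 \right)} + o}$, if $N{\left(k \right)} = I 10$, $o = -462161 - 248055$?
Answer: $- \frac{3}{2130902} \approx -1.4079 \cdot 10^{-6}$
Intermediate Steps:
$o = -710216$
$I = - \frac{127}{15}$ ($I = -8 + \frac{7}{\left(-3\right) 5} = -8 + \frac{7}{-15} = -8 + 7 \left(- \frac{1}{15}\right) = -8 - \frac{7}{15} = - \frac{127}{15} \approx -8.4667$)
$N{\left(k \right)} = - \frac{254}{3}$ ($N{\left(k \right)} = \left(- \frac{127}{15}\right) 10 = - \frac{254}{3}$)
$\frac{1}{N{\left(746 \right)} + o} = \frac{1}{- \frac{254}{3} - 710216} = \frac{1}{- \frac{2130902}{3}} = - \frac{3}{2130902}$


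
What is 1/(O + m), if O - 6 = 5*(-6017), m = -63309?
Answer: -1/93388 ≈ -1.0708e-5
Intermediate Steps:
O = -30079 (O = 6 + 5*(-6017) = 6 - 30085 = -30079)
1/(O + m) = 1/(-30079 - 63309) = 1/(-93388) = -1/93388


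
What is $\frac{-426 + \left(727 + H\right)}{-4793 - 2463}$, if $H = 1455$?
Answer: $- \frac{439}{1814} \approx -0.24201$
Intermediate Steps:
$\frac{-426 + \left(727 + H\right)}{-4793 - 2463} = \frac{-426 + \left(727 + 1455\right)}{-4793 - 2463} = \frac{-426 + 2182}{-7256} = 1756 \left(- \frac{1}{7256}\right) = - \frac{439}{1814}$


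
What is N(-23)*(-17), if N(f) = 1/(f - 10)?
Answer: 17/33 ≈ 0.51515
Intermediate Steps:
N(f) = 1/(-10 + f)
N(-23)*(-17) = -17/(-10 - 23) = -17/(-33) = -1/33*(-17) = 17/33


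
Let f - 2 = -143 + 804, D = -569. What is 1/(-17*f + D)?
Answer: -1/11840 ≈ -8.4459e-5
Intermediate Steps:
f = 663 (f = 2 + (-143 + 804) = 2 + 661 = 663)
1/(-17*f + D) = 1/(-17*663 - 569) = 1/(-11271 - 569) = 1/(-11840) = -1/11840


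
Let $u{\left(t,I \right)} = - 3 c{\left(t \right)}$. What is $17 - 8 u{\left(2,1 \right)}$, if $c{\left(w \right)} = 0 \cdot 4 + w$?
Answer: $65$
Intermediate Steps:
$c{\left(w \right)} = w$ ($c{\left(w \right)} = 0 + w = w$)
$u{\left(t,I \right)} = - 3 t$
$17 - 8 u{\left(2,1 \right)} = 17 - 8 \left(\left(-3\right) 2\right) = 17 - -48 = 17 + 48 = 65$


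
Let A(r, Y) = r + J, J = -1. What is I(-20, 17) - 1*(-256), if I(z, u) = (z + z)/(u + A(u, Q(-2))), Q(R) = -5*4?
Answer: 8408/33 ≈ 254.79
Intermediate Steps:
Q(R) = -20
A(r, Y) = -1 + r (A(r, Y) = r - 1 = -1 + r)
I(z, u) = 2*z/(-1 + 2*u) (I(z, u) = (z + z)/(u + (-1 + u)) = (2*z)/(-1 + 2*u) = 2*z/(-1 + 2*u))
I(-20, 17) - 1*(-256) = 2*(-20)/(-1 + 2*17) - 1*(-256) = 2*(-20)/(-1 + 34) + 256 = 2*(-20)/33 + 256 = 2*(-20)*(1/33) + 256 = -40/33 + 256 = 8408/33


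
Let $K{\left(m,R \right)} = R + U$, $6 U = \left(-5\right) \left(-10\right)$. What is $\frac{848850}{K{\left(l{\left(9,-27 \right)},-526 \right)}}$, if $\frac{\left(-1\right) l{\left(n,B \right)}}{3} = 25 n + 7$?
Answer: $- \frac{2546550}{1553} \approx -1639.8$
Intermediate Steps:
$l{\left(n,B \right)} = -21 - 75 n$ ($l{\left(n,B \right)} = - 3 \left(25 n + 7\right) = - 3 \left(7 + 25 n\right) = -21 - 75 n$)
$U = \frac{25}{3}$ ($U = \frac{\left(-5\right) \left(-10\right)}{6} = \frac{1}{6} \cdot 50 = \frac{25}{3} \approx 8.3333$)
$K{\left(m,R \right)} = \frac{25}{3} + R$ ($K{\left(m,R \right)} = R + \frac{25}{3} = \frac{25}{3} + R$)
$\frac{848850}{K{\left(l{\left(9,-27 \right)},-526 \right)}} = \frac{848850}{\frac{25}{3} - 526} = \frac{848850}{- \frac{1553}{3}} = 848850 \left(- \frac{3}{1553}\right) = - \frac{2546550}{1553}$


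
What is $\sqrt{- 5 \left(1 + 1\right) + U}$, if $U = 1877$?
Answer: $\sqrt{1867} \approx 43.209$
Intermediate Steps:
$\sqrt{- 5 \left(1 + 1\right) + U} = \sqrt{- 5 \left(1 + 1\right) + 1877} = \sqrt{\left(-5\right) 2 + 1877} = \sqrt{-10 + 1877} = \sqrt{1867}$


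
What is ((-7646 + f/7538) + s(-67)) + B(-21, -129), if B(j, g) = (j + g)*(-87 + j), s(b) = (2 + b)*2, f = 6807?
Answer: 63506919/7538 ≈ 8424.9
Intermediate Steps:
s(b) = 4 + 2*b
B(j, g) = (-87 + j)*(g + j) (B(j, g) = (g + j)*(-87 + j) = (-87 + j)*(g + j))
((-7646 + f/7538) + s(-67)) + B(-21, -129) = ((-7646 + 6807/7538) + (4 + 2*(-67))) + ((-21)**2 - 87*(-129) - 87*(-21) - 129*(-21)) = ((-7646 + 6807*(1/7538)) + (4 - 134)) + (441 + 11223 + 1827 + 2709) = ((-7646 + 6807/7538) - 130) + 16200 = (-57628741/7538 - 130) + 16200 = -58608681/7538 + 16200 = 63506919/7538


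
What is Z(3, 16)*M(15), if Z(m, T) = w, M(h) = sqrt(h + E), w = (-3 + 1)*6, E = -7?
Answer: -24*sqrt(2) ≈ -33.941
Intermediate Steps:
w = -12 (w = -2*6 = -12)
M(h) = sqrt(-7 + h) (M(h) = sqrt(h - 7) = sqrt(-7 + h))
Z(m, T) = -12
Z(3, 16)*M(15) = -12*sqrt(-7 + 15) = -24*sqrt(2)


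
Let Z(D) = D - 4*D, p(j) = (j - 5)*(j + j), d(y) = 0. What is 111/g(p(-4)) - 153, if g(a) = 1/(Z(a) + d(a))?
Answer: -24129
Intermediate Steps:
p(j) = 2*j*(-5 + j) (p(j) = (-5 + j)*(2*j) = 2*j*(-5 + j))
Z(D) = -3*D
g(a) = -1/(3*a) (g(a) = 1/(-3*a + 0) = 1/(-3*a) = -1/(3*a))
111/g(p(-4)) - 153 = 111/((-(-1/(8*(-5 - 4)))/3)) - 153 = 111/((-1/(3*(2*(-4)*(-9))))) - 153 = 111/((-⅓/72)) - 153 = 111/((-⅓*1/72)) - 153 = 111/(-1/216) - 153 = 111*(-216) - 153 = -23976 - 153 = -24129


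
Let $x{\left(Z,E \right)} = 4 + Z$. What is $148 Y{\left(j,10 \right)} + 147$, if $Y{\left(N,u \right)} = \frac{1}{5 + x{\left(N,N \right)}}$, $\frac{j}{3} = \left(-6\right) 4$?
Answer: $\frac{9113}{63} \approx 144.65$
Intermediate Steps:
$j = -72$ ($j = 3 \left(\left(-6\right) 4\right) = 3 \left(-24\right) = -72$)
$Y{\left(N,u \right)} = \frac{1}{9 + N}$ ($Y{\left(N,u \right)} = \frac{1}{5 + \left(4 + N\right)} = \frac{1}{9 + N}$)
$148 Y{\left(j,10 \right)} + 147 = \frac{148}{9 - 72} + 147 = \frac{148}{-63} + 147 = 148 \left(- \frac{1}{63}\right) + 147 = - \frac{148}{63} + 147 = \frac{9113}{63}$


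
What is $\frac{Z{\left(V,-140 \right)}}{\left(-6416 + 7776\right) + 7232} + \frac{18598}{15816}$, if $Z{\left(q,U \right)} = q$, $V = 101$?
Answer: $\frac{6724643}{5662128} \approx 1.1877$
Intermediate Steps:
$\frac{Z{\left(V,-140 \right)}}{\left(-6416 + 7776\right) + 7232} + \frac{18598}{15816} = \frac{101}{\left(-6416 + 7776\right) + 7232} + \frac{18598}{15816} = \frac{101}{1360 + 7232} + 18598 \cdot \frac{1}{15816} = \frac{101}{8592} + \frac{9299}{7908} = \frac{6724643}{5662128}$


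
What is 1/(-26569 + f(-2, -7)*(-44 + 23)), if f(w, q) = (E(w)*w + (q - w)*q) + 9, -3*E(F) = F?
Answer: -1/27465 ≈ -3.6410e-5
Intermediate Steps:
E(F) = -F/3
f(w, q) = 9 - w**2/3 + q*(q - w) (f(w, q) = ((-w/3)*w + (q - w)*q) + 9 = (-w**2/3 + q*(q - w)) + 9 = 9 - w**2/3 + q*(q - w))
1/(-26569 + f(-2, -7)*(-44 + 23)) = 1/(-26569 + (9 + (-7)**2 - 1/3*(-2)**2 - 1*(-7)*(-2))*(-44 + 23)) = 1/(-26569 + (9 + 49 - 1/3*4 - 14)*(-21)) = 1/(-26569 + (9 + 49 - 4/3 - 14)*(-21)) = 1/(-26569 + (128/3)*(-21)) = 1/(-26569 - 896) = 1/(-27465) = -1/27465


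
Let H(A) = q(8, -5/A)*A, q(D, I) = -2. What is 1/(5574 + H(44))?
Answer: 1/5486 ≈ 0.00018228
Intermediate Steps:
H(A) = -2*A
1/(5574 + H(44)) = 1/(5574 - 2*44) = 1/(5574 - 88) = 1/5486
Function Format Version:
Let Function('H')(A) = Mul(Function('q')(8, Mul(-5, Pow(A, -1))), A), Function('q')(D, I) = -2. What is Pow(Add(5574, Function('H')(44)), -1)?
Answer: Rational(1, 5486) ≈ 0.00018228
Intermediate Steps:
Function('H')(A) = Mul(-2, A)
Pow(Add(5574, Function('H')(44)), -1) = Pow(Add(5574, Mul(-2, 44)), -1) = Pow(Add(5574, -88), -1) = Pow(5486, -1) = Rational(1, 5486)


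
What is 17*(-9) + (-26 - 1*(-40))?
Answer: -139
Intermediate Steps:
17*(-9) + (-26 - 1*(-40)) = -153 + (-26 + 40) = -153 + 14 = -139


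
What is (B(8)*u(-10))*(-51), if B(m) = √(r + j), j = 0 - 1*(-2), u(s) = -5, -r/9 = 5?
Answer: 255*I*√43 ≈ 1672.1*I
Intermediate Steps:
r = -45 (r = -9*5 = -45)
j = 2 (j = 0 + 2 = 2)
B(m) = I*√43 (B(m) = √(-45 + 2) = √(-43) = I*√43)
(B(8)*u(-10))*(-51) = ((I*√43)*(-5))*(-51) = -5*I*√43*(-51) = 255*I*√43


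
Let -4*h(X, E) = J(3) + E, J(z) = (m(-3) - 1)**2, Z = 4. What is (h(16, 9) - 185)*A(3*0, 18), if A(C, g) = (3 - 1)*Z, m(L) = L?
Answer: -1530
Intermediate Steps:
A(C, g) = 8 (A(C, g) = (3 - 1)*4 = 2*4 = 8)
J(z) = 16 (J(z) = (-3 - 1)**2 = (-4)**2 = 16)
h(X, E) = -4 - E/4 (h(X, E) = -(16 + E)/4 = -4 - E/4)
(h(16, 9) - 185)*A(3*0, 18) = ((-4 - 1/4*9) - 185)*8 = ((-4 - 9/4) - 185)*8 = (-25/4 - 185)*8 = -765/4*8 = -1530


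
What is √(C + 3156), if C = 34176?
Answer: 6*√1037 ≈ 193.21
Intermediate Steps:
√(C + 3156) = √(34176 + 3156) = √37332 = 6*√1037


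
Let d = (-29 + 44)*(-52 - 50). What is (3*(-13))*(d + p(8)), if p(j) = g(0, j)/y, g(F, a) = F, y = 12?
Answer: 59670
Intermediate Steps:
p(j) = 0 (p(j) = 0/12 = 0*(1/12) = 0)
d = -1530 (d = 15*(-102) = -1530)
(3*(-13))*(d + p(8)) = (3*(-13))*(-1530 + 0) = -39*(-1530) = 59670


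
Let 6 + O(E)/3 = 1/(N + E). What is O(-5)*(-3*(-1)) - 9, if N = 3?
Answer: -135/2 ≈ -67.500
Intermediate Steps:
O(E) = -18 + 3/(3 + E)
O(-5)*(-3*(-1)) - 9 = (3*(-17 - 6*(-5))/(3 - 5))*(-3*(-1)) - 9 = (3*(-17 + 30)/(-2))*3 - 9 = (3*(-½)*13)*3 - 9 = -39/2*3 - 9 = -117/2 - 9 = -135/2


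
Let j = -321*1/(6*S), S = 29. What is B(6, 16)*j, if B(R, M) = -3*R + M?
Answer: 107/29 ≈ 3.6897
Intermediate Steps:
B(R, M) = M - 3*R
j = -107/58 (j = -321/(29*6) = -321/174 = -321*1/174 = -107/58 ≈ -1.8448)
B(6, 16)*j = (16 - 3*6)*(-107/58) = (16 - 18)*(-107/58) = -2*(-107/58) = 107/29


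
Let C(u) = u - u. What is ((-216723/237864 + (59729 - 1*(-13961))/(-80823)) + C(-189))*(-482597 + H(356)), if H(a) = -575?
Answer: 1411039450940959/1602073506 ≈ 8.8076e+5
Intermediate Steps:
C(u) = 0
((-216723/237864 + (59729 - 1*(-13961))/(-80823)) + C(-189))*(-482597 + H(356)) = ((-216723/237864 + (59729 - 1*(-13961))/(-80823)) + 0)*(-482597 - 575) = ((-216723*1/237864 + (59729 + 13961)*(-1/80823)) + 0)*(-483172) = ((-72241/79288 + 73690*(-1/80823)) + 0)*(-483172) = ((-72241/79288 - 73690/80823) + 0)*(-483172) = (-11681467063/6408294024 + 0)*(-483172) = -11681467063/6408294024*(-483172) = 1411039450940959/1602073506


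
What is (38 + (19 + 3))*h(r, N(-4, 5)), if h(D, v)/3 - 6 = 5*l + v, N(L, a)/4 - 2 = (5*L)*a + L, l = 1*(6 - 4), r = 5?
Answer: -70560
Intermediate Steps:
l = 2 (l = 1*2 = 2)
N(L, a) = 8 + 4*L + 20*L*a (N(L, a) = 8 + 4*((5*L)*a + L) = 8 + 4*(5*L*a + L) = 8 + 4*(L + 5*L*a) = 8 + (4*L + 20*L*a) = 8 + 4*L + 20*L*a)
h(D, v) = 48 + 3*v (h(D, v) = 18 + 3*(5*2 + v) = 18 + 3*(10 + v) = 18 + (30 + 3*v) = 48 + 3*v)
(38 + (19 + 3))*h(r, N(-4, 5)) = (38 + (19 + 3))*(48 + 3*(8 + 4*(-4) + 20*(-4)*5)) = (38 + 22)*(48 + 3*(8 - 16 - 400)) = 60*(48 + 3*(-408)) = 60*(48 - 1224) = 60*(-1176) = -70560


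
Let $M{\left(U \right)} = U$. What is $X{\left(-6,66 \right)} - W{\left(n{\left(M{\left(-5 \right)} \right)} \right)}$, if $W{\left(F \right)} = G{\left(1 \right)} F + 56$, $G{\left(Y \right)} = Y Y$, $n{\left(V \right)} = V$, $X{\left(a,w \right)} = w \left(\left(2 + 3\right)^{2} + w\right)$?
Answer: $5955$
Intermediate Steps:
$X{\left(a,w \right)} = w \left(25 + w\right)$ ($X{\left(a,w \right)} = w \left(5^{2} + w\right) = w \left(25 + w\right)$)
$G{\left(Y \right)} = Y^{2}$
$W{\left(F \right)} = 56 + F$ ($W{\left(F \right)} = 1^{2} F + 56 = 1 F + 56 = F + 56 = 56 + F$)
$X{\left(-6,66 \right)} - W{\left(n{\left(M{\left(-5 \right)} \right)} \right)} = 66 \left(25 + 66\right) - \left(56 - 5\right) = 66 \cdot 91 - 51 = 6006 - 51 = 5955$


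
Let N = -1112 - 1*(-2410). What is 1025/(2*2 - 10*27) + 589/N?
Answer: -293444/86317 ≈ -3.3996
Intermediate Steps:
N = 1298 (N = -1112 + 2410 = 1298)
1025/(2*2 - 10*27) + 589/N = 1025/(2*2 - 10*27) + 589/1298 = 1025/(4 - 270) + 589*(1/1298) = 1025/(-266) + 589/1298 = 1025*(-1/266) + 589/1298 = -1025/266 + 589/1298 = -293444/86317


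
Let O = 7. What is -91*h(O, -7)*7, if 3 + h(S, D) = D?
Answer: 6370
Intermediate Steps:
h(S, D) = -3 + D
-91*h(O, -7)*7 = -91*(-3 - 7)*7 = -91*(-10)*7 = 910*7 = 6370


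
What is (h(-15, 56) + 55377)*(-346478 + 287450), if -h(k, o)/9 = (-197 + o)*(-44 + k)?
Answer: 1150691832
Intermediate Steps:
h(k, o) = -9*(-197 + o)*(-44 + k)
(h(-15, 56) + 55377)*(-346478 + 287450) = ((-78012 + 396*56 + 1773*(-15) - 9*(-15)*56) + 55377)*(-346478 + 287450) = ((-78012 + 22176 - 26595 + 7560) + 55377)*(-59028) = (-74871 + 55377)*(-59028) = -19494*(-59028) = 1150691832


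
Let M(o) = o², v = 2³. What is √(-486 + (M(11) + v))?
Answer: I*√357 ≈ 18.894*I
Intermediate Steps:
v = 8
√(-486 + (M(11) + v)) = √(-486 + (11² + 8)) = √(-486 + (121 + 8)) = √(-486 + 129) = √(-357) = I*√357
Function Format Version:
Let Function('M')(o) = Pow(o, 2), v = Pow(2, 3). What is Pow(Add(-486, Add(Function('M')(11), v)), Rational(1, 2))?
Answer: Mul(I, Pow(357, Rational(1, 2))) ≈ Mul(18.894, I)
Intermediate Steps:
v = 8
Pow(Add(-486, Add(Function('M')(11), v)), Rational(1, 2)) = Pow(Add(-486, Add(Pow(11, 2), 8)), Rational(1, 2)) = Pow(Add(-486, Add(121, 8)), Rational(1, 2)) = Pow(Add(-486, 129), Rational(1, 2)) = Pow(-357, Rational(1, 2)) = Mul(I, Pow(357, Rational(1, 2)))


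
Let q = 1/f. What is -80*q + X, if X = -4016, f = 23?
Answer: -92448/23 ≈ -4019.5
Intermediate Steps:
q = 1/23 ≈ 0.043478
-80*q + X = -80*1/23 - 4016 = -80/23 - 4016 = -92448/23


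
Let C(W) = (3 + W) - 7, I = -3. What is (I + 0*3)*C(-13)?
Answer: 51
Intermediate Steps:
C(W) = -4 + W
(I + 0*3)*C(-13) = (-3 + 0*3)*(-4 - 13) = (-3 + 0)*(-17) = -3*(-17) = 51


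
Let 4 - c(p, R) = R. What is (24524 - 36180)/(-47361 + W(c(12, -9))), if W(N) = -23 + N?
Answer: 11656/47371 ≈ 0.24606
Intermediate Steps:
c(p, R) = 4 - R
(24524 - 36180)/(-47361 + W(c(12, -9))) = (24524 - 36180)/(-47361 + (-23 + (4 - 1*(-9)))) = -11656/(-47361 + (-23 + (4 + 9))) = -11656/(-47361 + (-23 + 13)) = -11656/(-47361 - 10) = -11656/(-47371) = -11656*(-1/47371) = 11656/47371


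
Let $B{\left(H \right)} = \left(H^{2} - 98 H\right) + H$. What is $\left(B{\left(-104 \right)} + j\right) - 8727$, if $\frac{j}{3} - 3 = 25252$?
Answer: $87942$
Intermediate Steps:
$j = 75765$ ($j = 9 + 3 \cdot 25252 = 9 + 75756 = 75765$)
$B{\left(H \right)} = H^{2} - 97 H$
$\left(B{\left(-104 \right)} + j\right) - 8727 = \left(- 104 \left(-97 - 104\right) + 75765\right) - 8727 = \left(\left(-104\right) \left(-201\right) + 75765\right) - 8727 = \left(20904 + 75765\right) - 8727 = 96669 - 8727 = 87942$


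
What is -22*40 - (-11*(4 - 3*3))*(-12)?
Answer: -220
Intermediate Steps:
-22*40 - (-11*(4 - 3*3))*(-12) = -880 - (-11*(4 - 9))*(-12) = -880 - (-11*(-5))*(-12) = -880 - 55*(-12) = -880 - 1*(-660) = -880 + 660 = -220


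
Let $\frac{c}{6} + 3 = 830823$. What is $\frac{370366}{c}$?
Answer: $\frac{185183}{2492460} \approx 0.074297$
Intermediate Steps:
$c = 4984920$ ($c = -18 + 6 \cdot 830823 = -18 + 4984938 = 4984920$)
$\frac{370366}{c} = \frac{370366}{4984920} = 370366 \cdot \frac{1}{4984920} = \frac{185183}{2492460}$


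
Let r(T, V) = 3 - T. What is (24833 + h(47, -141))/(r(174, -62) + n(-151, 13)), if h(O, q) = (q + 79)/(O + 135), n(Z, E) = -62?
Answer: -2259772/21203 ≈ -106.58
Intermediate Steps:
h(O, q) = (79 + q)/(135 + O)
(24833 + h(47, -141))/(r(174, -62) + n(-151, 13)) = (24833 + (79 - 141)/(135 + 47))/((3 - 1*174) - 62) = (24833 - 62/182)/((3 - 174) - 62) = (24833 + (1/182)*(-62))/(-171 - 62) = (24833 - 31/91)/(-233) = (2259772/91)*(-1/233) = -2259772/21203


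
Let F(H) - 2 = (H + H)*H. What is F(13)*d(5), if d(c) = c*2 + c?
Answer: 5100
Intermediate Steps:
F(H) = 2 + 2*H² (F(H) = 2 + (H + H)*H = 2 + (2*H)*H = 2 + 2*H²)
d(c) = 3*c (d(c) = 2*c + c = 3*c)
F(13)*d(5) = (2 + 2*13²)*(3*5) = (2 + 2*169)*15 = (2 + 338)*15 = 340*15 = 5100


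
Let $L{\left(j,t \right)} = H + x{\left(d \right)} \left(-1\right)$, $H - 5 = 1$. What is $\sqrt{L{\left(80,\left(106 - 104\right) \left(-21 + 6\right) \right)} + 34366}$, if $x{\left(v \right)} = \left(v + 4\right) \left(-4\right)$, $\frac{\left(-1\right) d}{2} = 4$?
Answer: $2 \sqrt{8589} \approx 185.35$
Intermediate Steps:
$d = -8$ ($d = \left(-2\right) 4 = -8$)
$H = 6$ ($H = 5 + 1 = 6$)
$x{\left(v \right)} = -16 - 4 v$ ($x{\left(v \right)} = \left(4 + v\right) \left(-4\right) = -16 - 4 v$)
$L{\left(j,t \right)} = -10$ ($L{\left(j,t \right)} = 6 + \left(-16 - -32\right) \left(-1\right) = 6 + \left(-16 + 32\right) \left(-1\right) = 6 + 16 \left(-1\right) = 6 - 16 = -10$)
$\sqrt{L{\left(80,\left(106 - 104\right) \left(-21 + 6\right) \right)} + 34366} = \sqrt{-10 + 34366} = \sqrt{34356} = 2 \sqrt{8589}$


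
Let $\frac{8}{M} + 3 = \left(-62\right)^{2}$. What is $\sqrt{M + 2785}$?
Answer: $\frac{39 \sqrt{27013753}}{3841} \approx 52.773$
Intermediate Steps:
$M = \frac{8}{3841}$ ($M = \frac{8}{-3 + \left(-62\right)^{2}} = \frac{8}{-3 + 3844} = \frac{8}{3841} \approx 0.0020828$)
$\sqrt{M + 2785} = \sqrt{\frac{8}{3841} + 2785} = \sqrt{\frac{10697193}{3841}} = \frac{39 \sqrt{27013753}}{3841}$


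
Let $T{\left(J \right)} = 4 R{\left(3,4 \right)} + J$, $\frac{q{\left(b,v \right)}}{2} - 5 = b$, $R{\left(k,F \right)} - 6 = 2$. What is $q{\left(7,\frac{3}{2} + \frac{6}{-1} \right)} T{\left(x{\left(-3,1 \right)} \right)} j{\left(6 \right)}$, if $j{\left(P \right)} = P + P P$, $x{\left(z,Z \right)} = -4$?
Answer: $28224$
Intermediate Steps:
$R{\left(k,F \right)} = 8$ ($R{\left(k,F \right)} = 6 + 2 = 8$)
$q{\left(b,v \right)} = 10 + 2 b$
$T{\left(J \right)} = 32 + J$ ($T{\left(J \right)} = 4 \cdot 8 + J = 32 + J$)
$j{\left(P \right)} = P + P^{2}$
$q{\left(7,\frac{3}{2} + \frac{6}{-1} \right)} T{\left(x{\left(-3,1 \right)} \right)} j{\left(6 \right)} = \left(10 + 2 \cdot 7\right) \left(32 - 4\right) 6 \left(1 + 6\right) = \left(10 + 14\right) 28 \cdot 6 \cdot 7 = 24 \cdot 28 \cdot 42 = 672 \cdot 42 = 28224$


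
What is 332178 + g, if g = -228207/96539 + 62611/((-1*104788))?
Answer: 197666203069403/595066396 ≈ 3.3218e+5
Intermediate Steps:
g = -1762221085/595066396 (g = -228207*1/96539 + 62611/(-104788) = -228207/96539 + 62611*(-1/104788) = -228207/96539 - 3683/6164 = -1762221085/595066396 ≈ -2.9614)
332178 + g = 332178 - 1762221085/595066396 = 197666203069403/595066396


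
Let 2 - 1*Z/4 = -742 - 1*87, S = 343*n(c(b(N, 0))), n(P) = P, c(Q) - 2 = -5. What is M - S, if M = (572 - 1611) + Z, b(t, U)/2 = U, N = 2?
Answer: 3314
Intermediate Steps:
b(t, U) = 2*U
c(Q) = -3 (c(Q) = 2 - 5 = -3)
S = -1029 (S = 343*(-3) = -1029)
Z = 3324 (Z = 8 - 4*(-742 - 1*87) = 8 - 4*(-742 - 87) = 8 - 4*(-829) = 8 + 3316 = 3324)
M = 2285 (M = (572 - 1611) + 3324 = -1039 + 3324 = 2285)
M - S = 2285 - 1*(-1029) = 2285 + 1029 = 3314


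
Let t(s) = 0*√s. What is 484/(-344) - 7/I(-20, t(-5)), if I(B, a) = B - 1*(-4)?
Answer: -667/688 ≈ -0.96948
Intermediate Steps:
t(s) = 0
I(B, a) = 4 + B (I(B, a) = B + 4 = 4 + B)
484/(-344) - 7/I(-20, t(-5)) = 484/(-344) - 7/(4 - 20) = 484*(-1/344) - 7/(-16) = -121/86 - 7*(-1/16) = -121/86 + 7/16 = -667/688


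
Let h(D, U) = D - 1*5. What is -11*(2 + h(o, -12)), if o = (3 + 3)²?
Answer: -363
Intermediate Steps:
o = 36 (o = 6² = 36)
h(D, U) = -5 + D (h(D, U) = D - 5 = -5 + D)
-11*(2 + h(o, -12)) = -11*(2 + (-5 + 36)) = -11*(2 + 31) = -11*33 = -363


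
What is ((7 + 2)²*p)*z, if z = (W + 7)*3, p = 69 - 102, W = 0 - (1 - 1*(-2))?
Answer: -32076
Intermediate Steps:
W = -3 (W = 0 - (1 + 2) = 0 - 1*3 = 0 - 3 = -3)
p = -33
z = 12 (z = (-3 + 7)*3 = 4*3 = 12)
((7 + 2)²*p)*z = ((7 + 2)²*(-33))*12 = (9²*(-33))*12 = (81*(-33))*12 = -2673*12 = -32076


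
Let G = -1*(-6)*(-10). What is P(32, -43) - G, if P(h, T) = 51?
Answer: 111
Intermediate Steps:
G = -60 (G = 6*(-10) = -60)
P(32, -43) - G = 51 - 1*(-60) = 51 + 60 = 111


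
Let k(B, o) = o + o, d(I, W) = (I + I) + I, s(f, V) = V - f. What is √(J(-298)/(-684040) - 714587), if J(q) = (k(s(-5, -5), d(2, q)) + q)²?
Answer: I*√426483386183310/24430 ≈ 845.33*I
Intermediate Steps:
d(I, W) = 3*I (d(I, W) = 2*I + I = 3*I)
k(B, o) = 2*o
J(q) = (12 + q)² (J(q) = (2*(3*2) + q)² = (2*6 + q)² = (12 + q)²)
√(J(-298)/(-684040) - 714587) = √((12 - 298)²/(-684040) - 714587) = √((-286)²*(-1/684040) - 714587) = √(81796*(-1/684040) - 714587) = √(-20449/171010 - 714587) = √(-122201543319/171010) = I*√426483386183310/24430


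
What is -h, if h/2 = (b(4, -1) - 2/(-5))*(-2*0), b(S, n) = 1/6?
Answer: 0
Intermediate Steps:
b(S, n) = ⅙
h = 0 (h = 2*((⅙ - 2/(-5))*(-2*0)) = 2*((⅙ - 2*(-⅕))*0) = 2*((⅙ + ⅖)*0) = 2*((17/30)*0) = 2*0 = 0)
-h = -1*0 = 0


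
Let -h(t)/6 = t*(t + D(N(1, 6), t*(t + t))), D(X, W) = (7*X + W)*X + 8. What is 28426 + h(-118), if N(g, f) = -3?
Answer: -59154002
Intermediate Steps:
D(X, W) = 8 + X*(W + 7*X) (D(X, W) = (W + 7*X)*X + 8 = X*(W + 7*X) + 8 = 8 + X*(W + 7*X))
h(t) = -6*t*(71 + t - 6*t²) (h(t) = -6*t*(t + (8 + 7*(-3)² + (t*(t + t))*(-3))) = -6*t*(t + (8 + 7*9 + (t*(2*t))*(-3))) = -6*t*(t + (8 + 63 + (2*t²)*(-3))) = -6*t*(t + (8 + 63 - 6*t²)) = -6*t*(t + (71 - 6*t²)) = -6*t*(71 + t - 6*t²))
28426 + h(-118) = 28426 + 6*(-118)*(-71 - 1*(-118) + 6*(-118)²) = 28426 + 6*(-118)*(-71 + 118 + 6*13924) = 28426 + 6*(-118)*(-71 + 118 + 83544) = 28426 + 6*(-118)*83591 = 28426 - 59182428 = -59154002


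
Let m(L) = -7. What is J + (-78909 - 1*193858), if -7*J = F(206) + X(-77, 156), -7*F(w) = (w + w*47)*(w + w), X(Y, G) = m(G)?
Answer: -9291678/49 ≈ -1.8963e+5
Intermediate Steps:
X(Y, G) = -7
F(w) = -96*w²/7 (F(w) = -(w + w*47)*(w + w)/7 = -(w + 47*w)*2*w/7 = -48*w*2*w/7 = -96*w²/7)
J = 4073905/49 (J = -(-96/7*206² - 7)/7 = -(-96/7*42436 - 7)/7 = -(-4073856/7 - 7)/7 = -⅐*(-4073905/7) = 4073905/49 ≈ 83141.)
J + (-78909 - 1*193858) = 4073905/49 + (-78909 - 1*193858) = 4073905/49 + (-78909 - 193858) = 4073905/49 - 272767 = -9291678/49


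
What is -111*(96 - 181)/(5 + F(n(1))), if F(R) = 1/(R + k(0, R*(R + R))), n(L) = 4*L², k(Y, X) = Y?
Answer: 12580/7 ≈ 1797.1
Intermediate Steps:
F(R) = 1/R (F(R) = 1/(R + 0) = 1/R)
-111*(96 - 181)/(5 + F(n(1))) = -111*(96 - 181)/(5 + 1/(4*1²)) = -(-9435)/(5 + 1/(4*1)) = -(-9435)/(5 + 1/4) = -(-9435)/(5 + ¼) = -(-9435)/21/4 = -(-9435)*4/21 = -111*(-340/21) = 12580/7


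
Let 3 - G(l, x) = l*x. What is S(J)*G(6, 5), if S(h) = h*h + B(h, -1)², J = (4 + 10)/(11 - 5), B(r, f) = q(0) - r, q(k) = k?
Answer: -294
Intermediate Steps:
B(r, f) = -r (B(r, f) = 0 - r = -r)
J = 7/3 (J = 14/6 = 14*(⅙) = 7/3 ≈ 2.3333)
G(l, x) = 3 - l*x
S(h) = 2*h² (S(h) = h*h + (-h)² = h² + h² = 2*h²)
S(J)*G(6, 5) = (2*(7/3)²)*(3 - 1*6*5) = (2*(49/9))*(3 - 30) = (98/9)*(-27) = -294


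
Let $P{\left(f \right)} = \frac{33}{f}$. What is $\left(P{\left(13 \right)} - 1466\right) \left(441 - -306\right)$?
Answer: $- \frac{14211675}{13} \approx -1.0932 \cdot 10^{6}$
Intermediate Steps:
$\left(P{\left(13 \right)} - 1466\right) \left(441 - -306\right) = \left(\frac{33}{13} - 1466\right) \left(441 - -306\right) = \left(33 \cdot \frac{1}{13} - 1466\right) \left(441 + 306\right) = \left(\frac{33}{13} - 1466\right) 747 = \left(- \frac{19025}{13}\right) 747 = - \frac{14211675}{13}$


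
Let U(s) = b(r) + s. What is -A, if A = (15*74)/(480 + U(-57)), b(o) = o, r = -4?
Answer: -1110/419 ≈ -2.6492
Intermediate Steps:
U(s) = -4 + s
A = 1110/419 (A = (15*74)/(480 + (-4 - 57)) = 1110/(480 - 61) = 1110/419 ≈ 2.6492)
-A = -1*1110/419 = -1110/419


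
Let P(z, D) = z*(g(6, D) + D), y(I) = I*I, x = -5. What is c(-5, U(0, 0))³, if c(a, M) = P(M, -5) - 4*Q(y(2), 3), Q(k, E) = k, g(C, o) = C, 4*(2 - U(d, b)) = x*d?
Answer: -2744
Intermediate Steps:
U(d, b) = 2 + 5*d/4 (U(d, b) = 2 - (-5)*d/4 = 2 + 5*d/4)
y(I) = I²
P(z, D) = z*(6 + D)
c(a, M) = -16 + M (c(a, M) = M*(6 - 5) - 4*2² = M*1 - 4*4 = M - 16 = -16 + M)
c(-5, U(0, 0))³ = (-16 + (2 + (5/4)*0))³ = (-16 + (2 + 0))³ = (-16 + 2)³ = (-14)³ = -2744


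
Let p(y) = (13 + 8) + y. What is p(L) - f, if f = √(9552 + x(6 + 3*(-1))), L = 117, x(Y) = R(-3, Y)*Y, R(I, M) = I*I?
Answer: 138 - √9579 ≈ 40.128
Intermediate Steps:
R(I, M) = I²
x(Y) = 9*Y (x(Y) = (-3)²*Y = 9*Y)
p(y) = 21 + y
f = √9579 (f = √(9552 + 9*(6 + 3*(-1))) = √(9552 + 9*(6 - 3)) = √(9552 + 9*3) = √(9552 + 27) = √9579 ≈ 97.872)
p(L) - f = (21 + 117) - √9579 = 138 - √9579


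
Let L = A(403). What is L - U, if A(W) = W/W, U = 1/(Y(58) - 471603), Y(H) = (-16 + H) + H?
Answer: 471504/471503 ≈ 1.0000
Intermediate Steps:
Y(H) = -16 + 2*H
U = -1/471503 (U = 1/((-16 + 2*58) - 471603) = 1/((-16 + 116) - 471603) = 1/(100 - 471603) = 1/(-471503) = -1/471503 ≈ -2.1209e-6)
A(W) = 1
L = 1
L - U = 1 - 1*(-1/471503) = 1 + 1/471503 = 471504/471503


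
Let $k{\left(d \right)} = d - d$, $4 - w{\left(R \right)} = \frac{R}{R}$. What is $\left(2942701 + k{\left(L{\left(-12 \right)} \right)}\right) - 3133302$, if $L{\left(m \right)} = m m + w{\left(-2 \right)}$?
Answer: $-190601$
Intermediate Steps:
$w{\left(R \right)} = 3$ ($w{\left(R \right)} = 4 - \frac{R}{R} = 4 - 1 = 3$)
$L{\left(m \right)} = 3 + m^{2}$ ($L{\left(m \right)} = m m + 3 = m^{2} + 3 = 3 + m^{2}$)
$k{\left(d \right)} = 0$
$\left(2942701 + k{\left(L{\left(-12 \right)} \right)}\right) - 3133302 = \left(2942701 + 0\right) - 3133302 = 2942701 - 3133302 = -190601$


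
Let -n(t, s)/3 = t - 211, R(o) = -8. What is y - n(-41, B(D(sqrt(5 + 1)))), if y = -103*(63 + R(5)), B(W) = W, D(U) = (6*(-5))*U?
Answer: -6421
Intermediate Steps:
D(U) = -30*U
n(t, s) = 633 - 3*t (n(t, s) = -3*(t - 211) = -3*(-211 + t) = 633 - 3*t)
y = -5665 (y = -103*(63 - 8) = -103*55 = -5665)
y - n(-41, B(D(sqrt(5 + 1)))) = -5665 - (633 - 3*(-41)) = -5665 - (633 + 123) = -5665 - 1*756 = -5665 - 756 = -6421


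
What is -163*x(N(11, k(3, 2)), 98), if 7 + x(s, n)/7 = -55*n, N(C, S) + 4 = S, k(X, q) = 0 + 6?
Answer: 6157977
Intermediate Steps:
k(X, q) = 6
N(C, S) = -4 + S
x(s, n) = -49 - 385*n (x(s, n) = -49 + 7*(-55*n) = -49 - 385*n)
-163*x(N(11, k(3, 2)), 98) = -163*(-49 - 385*98) = -163*(-49 - 37730) = -163*(-37779) = 6157977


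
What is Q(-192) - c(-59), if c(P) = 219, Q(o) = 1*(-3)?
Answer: -222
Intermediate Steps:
Q(o) = -3
Q(-192) - c(-59) = -3 - 1*219 = -3 - 219 = -222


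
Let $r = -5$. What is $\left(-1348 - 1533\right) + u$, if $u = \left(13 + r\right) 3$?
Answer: $-2857$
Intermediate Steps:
$u = 24$ ($u = \left(13 - 5\right) 3 = 8 \cdot 3 = 24$)
$\left(-1348 - 1533\right) + u = \left(-1348 - 1533\right) + 24 = -2881 + 24 = -2857$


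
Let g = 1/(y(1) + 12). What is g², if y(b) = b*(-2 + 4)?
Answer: 1/196 ≈ 0.0051020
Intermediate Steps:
y(b) = 2*b (y(b) = b*2 = 2*b)
g = 1/14 (g = 1/(2*1 + 12) = 1/(2 + 12) = 1/14 ≈ 0.071429)
g² = (1/14)² = 1/196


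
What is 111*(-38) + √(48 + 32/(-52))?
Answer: -4218 + 2*√2002/13 ≈ -4211.1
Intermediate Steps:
111*(-38) + √(48 + 32/(-52)) = -4218 + √(48 + 32*(-1/52)) = -4218 + √(48 - 8/13) = -4218 + √(616/13) = -4218 + 2*√2002/13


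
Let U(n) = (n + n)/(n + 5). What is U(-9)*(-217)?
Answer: -1953/2 ≈ -976.50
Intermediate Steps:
U(n) = 2*n/(5 + n) (U(n) = (2*n)/(5 + n) = 2*n/(5 + n))
U(-9)*(-217) = (2*(-9)/(5 - 9))*(-217) = (2*(-9)/(-4))*(-217) = (2*(-9)*(-¼))*(-217) = (9/2)*(-217) = -1953/2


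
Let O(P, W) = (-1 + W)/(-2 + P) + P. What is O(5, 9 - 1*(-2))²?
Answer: 625/9 ≈ 69.444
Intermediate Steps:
O(P, W) = P + (-1 + W)/(-2 + P) (O(P, W) = (-1 + W)/(-2 + P) + P = P + (-1 + W)/(-2 + P))
O(5, 9 - 1*(-2))² = ((-1 + (9 - 1*(-2)) + 5² - 2*5)/(-2 + 5))² = ((-1 + (9 + 2) + 25 - 10)/3)² = ((-1 + 11 + 25 - 10)/3)² = ((⅓)*25)² = (25/3)² = 625/9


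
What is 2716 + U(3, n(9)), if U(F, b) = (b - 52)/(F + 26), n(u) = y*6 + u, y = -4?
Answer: 78697/29 ≈ 2713.7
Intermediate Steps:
n(u) = -24 + u (n(u) = -4*6 + u = -24 + u)
U(F, b) = (-52 + b)/(26 + F)
2716 + U(3, n(9)) = 2716 + (-52 + (-24 + 9))/(26 + 3) = 2716 + (-52 - 15)/29 = 2716 + (1/29)*(-67) = 2716 - 67/29 = 78697/29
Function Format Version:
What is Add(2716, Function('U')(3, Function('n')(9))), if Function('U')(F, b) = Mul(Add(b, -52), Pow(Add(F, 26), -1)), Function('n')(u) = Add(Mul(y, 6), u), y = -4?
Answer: Rational(78697, 29) ≈ 2713.7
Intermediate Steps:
Function('n')(u) = Add(-24, u) (Function('n')(u) = Add(Mul(-4, 6), u) = Add(-24, u))
Function('U')(F, b) = Mul(Pow(Add(26, F), -1), Add(-52, b)) (Function('U')(F, b) = Mul(Add(-52, b), Pow(Add(26, F), -1)) = Mul(Pow(Add(26, F), -1), Add(-52, b)))
Add(2716, Function('U')(3, Function('n')(9))) = Add(2716, Mul(Pow(Add(26, 3), -1), Add(-52, Add(-24, 9)))) = Add(2716, Mul(Pow(29, -1), Add(-52, -15))) = Add(2716, Mul(Rational(1, 29), -67)) = Add(2716, Rational(-67, 29)) = Rational(78697, 29)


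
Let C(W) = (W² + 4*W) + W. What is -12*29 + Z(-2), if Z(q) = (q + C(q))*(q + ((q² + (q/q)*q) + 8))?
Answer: -412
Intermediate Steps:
C(W) = W² + 5*W
Z(q) = (q + q*(5 + q))*(8 + q² + 2*q) (Z(q) = (q + q*(5 + q))*(q + ((q² + (q/q)*q) + 8)) = (q + q*(5 + q))*(q + ((q² + 1*q) + 8)) = (q + q*(5 + q))*(q + ((q² + q) + 8)) = (q + q*(5 + q))*(q + ((q + q²) + 8)) = (q + q*(5 + q))*(q + (8 + q + q²)) = (q + q*(5 + q))*(8 + q² + 2*q))
-12*29 + Z(-2) = -12*29 - 2*(48 + (-2)³ + 8*(-2)² + 20*(-2)) = -348 - 2*(48 - 8 + 8*4 - 40) = -348 - 2*(48 - 8 + 32 - 40) = -348 - 2*32 = -348 - 64 = -412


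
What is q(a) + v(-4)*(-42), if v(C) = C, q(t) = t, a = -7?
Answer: 161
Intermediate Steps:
q(a) + v(-4)*(-42) = -7 - 4*(-42) = -7 + 168 = 161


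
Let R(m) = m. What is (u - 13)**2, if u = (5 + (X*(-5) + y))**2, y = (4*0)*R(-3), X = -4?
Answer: 374544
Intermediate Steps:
y = 0 (y = (4*0)*(-3) = 0*(-3) = 0)
u = 625 (u = (5 + (-4*(-5) + 0))**2 = (5 + (20 + 0))**2 = (5 + 20)**2 = 25**2 = 625)
(u - 13)**2 = (625 - 13)**2 = 612**2 = 374544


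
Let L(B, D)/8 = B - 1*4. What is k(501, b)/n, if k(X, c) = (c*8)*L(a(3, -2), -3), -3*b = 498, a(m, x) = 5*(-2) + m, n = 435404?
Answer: 29216/108851 ≈ 0.26840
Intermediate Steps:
a(m, x) = -10 + m
b = -166 (b = -⅓*498 = -166)
L(B, D) = -32 + 8*B (L(B, D) = 8*(B - 1*4) = 8*(B - 4) = 8*(-4 + B) = -32 + 8*B)
k(X, c) = -704*c (k(X, c) = (c*8)*(-32 + 8*(-10 + 3)) = (8*c)*(-32 + 8*(-7)) = (8*c)*(-32 - 56) = (8*c)*(-88) = -704*c)
k(501, b)/n = -704*(-166)/435404 = 116864*(1/435404) = 29216/108851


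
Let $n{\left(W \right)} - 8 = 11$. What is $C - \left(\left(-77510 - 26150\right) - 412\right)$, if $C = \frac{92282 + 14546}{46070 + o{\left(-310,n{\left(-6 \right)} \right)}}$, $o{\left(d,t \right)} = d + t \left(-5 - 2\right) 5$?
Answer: $\frac{4693233668}{45095} \approx 1.0407 \cdot 10^{5}$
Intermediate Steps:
$n{\left(W \right)} = 19$ ($n{\left(W \right)} = 8 + 11 = 19$)
$o{\left(d,t \right)} = d - 35 t$ ($o{\left(d,t \right)} = d + t \left(\left(-7\right) 5\right) = d + t \left(-35\right) = d - 35 t$)
$C = \frac{106828}{45095}$ ($C = \frac{92282 + 14546}{46070 - 975} = \frac{106828}{46070 - 975} = \frac{106828}{45095} \approx 2.369$)
$C - \left(\left(-77510 - 26150\right) - 412\right) = \frac{106828}{45095} - \left(\left(-77510 - 26150\right) - 412\right) = \frac{106828}{45095} - \left(-103660 - 412\right) = \frac{106828}{45095} - -104072 = \frac{106828}{45095} + 104072 = \frac{4693233668}{45095}$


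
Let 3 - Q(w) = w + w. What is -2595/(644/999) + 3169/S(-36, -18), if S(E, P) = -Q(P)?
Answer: -103144631/25116 ≈ -4106.7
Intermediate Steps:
Q(w) = 3 - 2*w (Q(w) = 3 - (w + w) = 3 - 2*w)
S(E, P) = -3 + 2*P (S(E, P) = -(3 - 2*P) = -3 + 2*P)
-2595/(644/999) + 3169/S(-36, -18) = -2595/(644/999) + 3169/(-3 + 2*(-18)) = -2595/(644*(1/999)) + 3169/(-3 - 36) = -2595/644/999 + 3169/(-39) = -2595*999/644 + 3169*(-1/39) = -2592405/644 - 3169/39 = -103144631/25116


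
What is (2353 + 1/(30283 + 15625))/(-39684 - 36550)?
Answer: -108021525/3499750472 ≈ -0.030865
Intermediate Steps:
(2353 + 1/(30283 + 15625))/(-39684 - 36550) = (2353 + 1/45908)/(-76234) = (2353 + 1/45908)*(-1/76234) = (108021525/45908)*(-1/76234) = -108021525/3499750472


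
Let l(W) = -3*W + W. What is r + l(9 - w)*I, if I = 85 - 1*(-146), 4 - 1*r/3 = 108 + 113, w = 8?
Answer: -1113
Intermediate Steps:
r = -651 (r = 12 - 3*(108 + 113) = 12 - 3*221 = 12 - 663 = -651)
I = 231 (I = 85 + 146 = 231)
l(W) = -2*W
r + l(9 - w)*I = -651 - 2*(9 - 1*8)*231 = -651 - 2*(9 - 8)*231 = -651 - 2*1*231 = -651 - 2*231 = -651 - 462 = -1113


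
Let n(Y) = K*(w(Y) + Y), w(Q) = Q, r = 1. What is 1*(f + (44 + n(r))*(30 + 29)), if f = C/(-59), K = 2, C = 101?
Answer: 166987/59 ≈ 2830.3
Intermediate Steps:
n(Y) = 4*Y (n(Y) = 2*(Y + Y) = 2*(2*Y) = 4*Y)
f = -101/59 (f = 101/(-59) = 101*(-1/59) = -101/59 ≈ -1.7119)
1*(f + (44 + n(r))*(30 + 29)) = 1*(-101/59 + (44 + 4*1)*(30 + 29)) = 1*(-101/59 + (44 + 4)*59) = 1*(-101/59 + 48*59) = 1*(-101/59 + 2832) = 1*(166987/59) = 166987/59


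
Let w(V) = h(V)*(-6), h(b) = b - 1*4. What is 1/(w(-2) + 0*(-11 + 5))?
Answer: 1/36 ≈ 0.027778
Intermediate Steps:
h(b) = -4 + b (h(b) = b - 4 = -4 + b)
w(V) = 24 - 6*V (w(V) = (-4 + V)*(-6) = 24 - 6*V)
1/(w(-2) + 0*(-11 + 5)) = 1/((24 - 6*(-2)) + 0*(-11 + 5)) = 1/((24 + 12) + 0*(-6)) = 1/(36 + 0) = 1/36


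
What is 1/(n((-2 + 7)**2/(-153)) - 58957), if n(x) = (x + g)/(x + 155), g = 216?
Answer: -23690/1396658307 ≈ -1.6962e-5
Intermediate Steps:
n(x) = (216 + x)/(155 + x) (n(x) = (x + 216)/(x + 155) = (216 + x)/(155 + x))
1/(n((-2 + 7)**2/(-153)) - 58957) = 1/((216 + (-2 + 7)**2/(-153))/(155 + (-2 + 7)**2/(-153)) - 58957) = 1/((216 + 5**2*(-1/153))/(155 + 5**2*(-1/153)) - 58957) = 1/((216 + 25*(-1/153))/(155 + 25*(-1/153)) - 58957) = 1/((216 - 25/153)/(155 - 25/153) - 58957) = 1/((33023/153)/(23690/153) - 58957) = 1/((153/23690)*(33023/153) - 58957) = 1/(33023/23690 - 58957) = 1/(-1396658307/23690) = -23690/1396658307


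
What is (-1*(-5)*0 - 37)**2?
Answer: 1369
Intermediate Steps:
(-1*(-5)*0 - 37)**2 = (5*0 - 37)**2 = (0 - 37)**2 = (-37)**2 = 1369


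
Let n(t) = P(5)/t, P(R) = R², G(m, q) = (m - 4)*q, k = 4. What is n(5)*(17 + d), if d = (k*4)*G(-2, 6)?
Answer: -2795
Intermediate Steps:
G(m, q) = q*(-4 + m) (G(m, q) = (-4 + m)*q = q*(-4 + m))
n(t) = 25/t (n(t) = 5²/t = 25/t)
d = -576 (d = (4*4)*(6*(-4 - 2)) = 16*(6*(-6)) = 16*(-36) = -576)
n(5)*(17 + d) = (25/5)*(17 - 576) = (25*(⅕))*(-559) = 5*(-559) = -2795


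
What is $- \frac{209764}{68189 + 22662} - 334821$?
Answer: $- \frac{30419032435}{90851} \approx -3.3482 \cdot 10^{5}$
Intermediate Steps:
$- \frac{209764}{68189 + 22662} - 334821 = - \frac{209764}{90851} - 334821 = - \frac{30419032435}{90851}$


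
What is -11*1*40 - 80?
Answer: -520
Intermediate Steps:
-11*1*40 - 80 = -11*40 - 80 = -440 - 80 = -520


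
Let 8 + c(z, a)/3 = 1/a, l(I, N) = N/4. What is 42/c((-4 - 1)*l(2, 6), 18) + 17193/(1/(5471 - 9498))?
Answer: -9900778425/143 ≈ -6.9236e+7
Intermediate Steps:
l(I, N) = N/4 (l(I, N) = N*(1/4) = N/4)
c(z, a) = -24 + 3/a
42/c((-4 - 1)*l(2, 6), 18) + 17193/(1/(5471 - 9498)) = 42/(-24 + 3/18) + 17193/(1/(5471 - 9498)) = 42/(-24 + 3*(1/18)) + 17193/(1/(-4027)) = 42/(-24 + 1/6) + 17193/(-1/4027) = 42/(-143/6) + 17193*(-4027) = 42*(-6/143) - 69236211 = -252/143 - 69236211 = -9900778425/143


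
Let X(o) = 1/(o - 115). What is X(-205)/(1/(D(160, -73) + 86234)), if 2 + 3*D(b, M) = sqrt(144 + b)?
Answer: -12935/48 - sqrt(19)/240 ≈ -269.50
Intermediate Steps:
X(o) = 1/(-115 + o)
D(b, M) = -2/3 + sqrt(144 + b)/3
X(-205)/(1/(D(160, -73) + 86234)) = 1/((-115 - 205)*(1/((-2/3 + sqrt(144 + 160)/3) + 86234))) = 1/((-320)*(1/((-2/3 + sqrt(304)/3) + 86234))) = -(12935/48 + (1/960)*4*sqrt(19)) = -(12935/48 + sqrt(19)/240) = -(258700/3 + 4*sqrt(19)/3)/320 = -12935/48 - sqrt(19)/240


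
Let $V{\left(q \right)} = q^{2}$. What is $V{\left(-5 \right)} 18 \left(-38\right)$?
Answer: $-17100$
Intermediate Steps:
$V{\left(-5 \right)} 18 \left(-38\right) = \left(-5\right)^{2} \cdot 18 \left(-38\right) = 25 \cdot 18 \left(-38\right) = 450 \left(-38\right) = -17100$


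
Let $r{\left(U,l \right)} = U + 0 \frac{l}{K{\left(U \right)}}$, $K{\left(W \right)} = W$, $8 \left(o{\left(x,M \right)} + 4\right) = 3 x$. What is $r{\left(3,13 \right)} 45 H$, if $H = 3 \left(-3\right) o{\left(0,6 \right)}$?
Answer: $4860$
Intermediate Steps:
$o{\left(x,M \right)} = -4 + \frac{3 x}{8}$
$r{\left(U,l \right)} = U$ ($r{\left(U,l \right)} = U + 0 \frac{l}{U} = U + 0 = U$)
$H = 36$ ($H = 3 \left(-3\right) \left(-4 + \frac{3}{8} \cdot 0\right) = - 9 \left(-4 + 0\right) = \left(-9\right) \left(-4\right) = 36$)
$r{\left(3,13 \right)} 45 H = 3 \cdot 45 \cdot 36 = 135 \cdot 36 = 4860$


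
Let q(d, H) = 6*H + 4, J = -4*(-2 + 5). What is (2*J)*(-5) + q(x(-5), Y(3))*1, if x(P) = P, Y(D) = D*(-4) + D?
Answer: 70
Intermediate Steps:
J = -12 (J = -4*3 = -12)
Y(D) = -3*D (Y(D) = -4*D + D = -3*D)
q(d, H) = 4 + 6*H
(2*J)*(-5) + q(x(-5), Y(3))*1 = (2*(-12))*(-5) + (4 + 6*(-3*3))*1 = -24*(-5) + (4 + 6*(-9))*1 = 120 + (4 - 54)*1 = 120 - 50*1 = 120 - 50 = 70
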